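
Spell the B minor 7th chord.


Working:
Minor 7th chord = root + minor 3rd + perfect 5th + minor 7th
Seventh chords stack in thirds, so the letter names are B-D-F-A
Root: B
Minor 3rd above B: D
Perfect 5th above B: F#
Minor 7th above B: A
Chord = B D F# A


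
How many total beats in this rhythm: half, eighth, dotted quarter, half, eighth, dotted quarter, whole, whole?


Solution.
Beat values:
  half = 2 beats
  eighth = 0.5 beats
  dotted quarter = 1.5 beats
  half = 2 beats
  eighth = 0.5 beats
  dotted quarter = 1.5 beats
  whole = 4 beats
  whole = 4 beats
Sum = 2 + 0.5 + 1.5 + 2 + 0.5 + 1.5 + 4 + 4
= 16 beats


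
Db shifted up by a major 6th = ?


Solution.
major 6th: 6 letter names, 9 semitones
Letter: D + 5 → B
Pitch: Db + 9 semitones, spelled as a B → Bb
= Bb


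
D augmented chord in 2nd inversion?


Root position: D F# A#
2nd inversion: move root and 3rd up an octave
Bass note: A#
Notes (bottom to top) = A# D F#


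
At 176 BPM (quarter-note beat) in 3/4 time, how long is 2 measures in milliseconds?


Quarter-note beat duration = 60000 / 176 ms
Beats per measure (3/4) = 3
One measure = 3 × 60000 / 176 = 180000 / 176 ms
2 measures = 2 × 180000 / 176 = 360000 / 176
= 2045.5 ms


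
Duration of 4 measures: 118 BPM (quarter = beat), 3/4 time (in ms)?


Quarter-note beat duration = 60000 / 118 ms
Beats per measure (3/4) = 3
One measure = 3 × 60000 / 118 = 180000 / 118 ms
4 measures = 4 × 180000 / 118 = 720000 / 118
= 6101.7 ms


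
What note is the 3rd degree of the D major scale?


Step by step:
Major scale pattern: W-W-H-W-W-W-H (2-2-1-2-2-2-1 semitones)
Starting from D:
  D + 2 semitones → E
  E + 2 semitones → F#
  F# + 1 semitone → G
  G + 2 semitones → A
  A + 2 semitones → B
  B + 2 semitones → C#
  C# + 1 semitone → D
Scale: D E F# G A B C#
Degree 3 = F#


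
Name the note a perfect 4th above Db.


Let's work it out.
A 4th spans 4 letter names, so from D we land on G
A perfect 4th = 5 semitones above Db
Spell G at that pitch: Gb
= Gb


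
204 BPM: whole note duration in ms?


One quarter-note beat = 60000 / BPM = 60000 / 204 ms
Whole note = 4 × quarter note
Duration = 4 × 60000 / 204 = 240000 / 204
= 1176.5 ms


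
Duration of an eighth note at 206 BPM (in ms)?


Step by step:
One quarter-note beat = 60000 / BPM = 60000 / 206 ms
Eighth note = 1/2 × quarter note
Duration = 1/2 × 60000 / 206 = 30000 / 206
= 145.6 ms


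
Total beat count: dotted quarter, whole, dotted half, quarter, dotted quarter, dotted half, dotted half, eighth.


Working:
Beat values:
  dotted quarter = 1.5 beats
  whole = 4 beats
  dotted half = 3 beats
  quarter = 1 beat
  dotted quarter = 1.5 beats
  dotted half = 3 beats
  dotted half = 3 beats
  eighth = 0.5 beats
Sum = 1.5 + 4 + 3 + 1 + 1.5 + 3 + 3 + 0.5
= 17.5 beats


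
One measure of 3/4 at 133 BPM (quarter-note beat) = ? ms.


Working:
Quarter-note beat duration = 60000 / 133 ms
Beats per measure (3/4) = 3
One measure = 3 × 60000 / 133 = 180000 / 133 ms
= 1353.4 ms


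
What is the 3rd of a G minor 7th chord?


Minor 7th chord = root + minor 3rd + perfect 5th + minor 7th
Seventh chords stack in thirds, so the letter names are G-B-D-F
Root: G
Minor 3rd above G: Bb
Perfect 5th above G: D
Minor 7th above G: F
The 3rd = Bb


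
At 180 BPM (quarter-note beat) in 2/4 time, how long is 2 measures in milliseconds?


Step by step:
Quarter-note beat duration = 60000 / 180 ms
Beats per measure (2/4) = 2
One measure = 2 × 60000 / 180 = 120000 / 180 ms
2 measures = 2 × 120000 / 180 = 240000 / 180
= 1333.3 ms


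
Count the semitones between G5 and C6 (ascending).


Working:
Absolute semitone position = octave×12 + chromatic position
G5: 5×12 + 7 = 67
C6: 6×12 + 0 = 72
Difference = 72 - 67 = 5
= 5 semitones


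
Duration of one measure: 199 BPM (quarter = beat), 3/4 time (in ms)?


Quarter-note beat duration = 60000 / 199 ms
Beats per measure (3/4) = 3
One measure = 3 × 60000 / 199 = 180000 / 199 ms
= 904.5 ms


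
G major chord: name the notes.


Major triad = root + major 3rd (4 semitones) + perfect 5th (7 semitones)
A triad on G stacks thirds, so the chord tones use letter names G-B-D
Root: G
Major 3rd above G: B
Perfect 5th above G: D
Chord = G B D


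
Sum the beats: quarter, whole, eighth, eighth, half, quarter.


Solution.
Beat values:
  quarter = 1 beat
  whole = 4 beats
  eighth = 0.5 beats
  eighth = 0.5 beats
  half = 2 beats
  quarter = 1 beat
Sum = 1 + 4 + 0.5 + 0.5 + 2 + 1
= 9 beats


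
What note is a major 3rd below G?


Solution.
A 3rd spans 3 letter names, so from G we land on E
A major 3rd = 4 semitones below G
Spell E at that pitch: Eb
= Eb


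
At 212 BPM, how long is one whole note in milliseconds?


One quarter-note beat = 60000 / BPM = 60000 / 212 ms
Whole note = 4 × quarter note
Duration = 4 × 60000 / 212 = 240000 / 212
= 1132.1 ms


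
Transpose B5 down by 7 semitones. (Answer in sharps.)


B5: chromatic position 11 in octave 5 → absolute = 5×12 + 11 = 71
Transpose down 7: 71 - 7 = 64
64 = 5×12 + 4 → E in octave 5
Result = E5


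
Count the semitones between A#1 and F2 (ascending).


Step by step:
Absolute semitone position = octave×12 + chromatic position
A#1: 1×12 + 10 = 22
F2: 2×12 + 5 = 29
Difference = 29 - 22 = 7
= 7 semitones


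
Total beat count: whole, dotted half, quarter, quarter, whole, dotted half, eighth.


Let's work it out.
Beat values:
  whole = 4 beats
  dotted half = 3 beats
  quarter = 1 beat
  quarter = 1 beat
  whole = 4 beats
  dotted half = 3 beats
  eighth = 0.5 beats
Sum = 4 + 3 + 1 + 1 + 4 + 3 + 0.5
= 16.5 beats


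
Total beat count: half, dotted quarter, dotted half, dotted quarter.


Working:
Beat values:
  half = 2 beats
  dotted quarter = 1.5 beats
  dotted half = 3 beats
  dotted quarter = 1.5 beats
Sum = 2 + 1.5 + 3 + 1.5
= 8 beats


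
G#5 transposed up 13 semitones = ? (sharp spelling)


G#5: chromatic position 8 in octave 5 → absolute = 5×12 + 8 = 68
Transpose up 13: 68 + 13 = 81
81 = 6×12 + 9 → A in octave 6
Result = A6


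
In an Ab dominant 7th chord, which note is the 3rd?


Let's work it out.
Dominant 7th chord = root + major 3rd + perfect 5th + minor 7th
Seventh chords stack in thirds, so the letter names are A-C-E-G
Root: Ab
Major 3rd above Ab: C
Perfect 5th above Ab: Eb
Minor 7th above Ab: Gb
The 3rd = C


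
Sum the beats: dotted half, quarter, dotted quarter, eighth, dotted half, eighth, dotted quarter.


Reasoning:
Beat values:
  dotted half = 3 beats
  quarter = 1 beat
  dotted quarter = 1.5 beats
  eighth = 0.5 beats
  dotted half = 3 beats
  eighth = 0.5 beats
  dotted quarter = 1.5 beats
Sum = 3 + 1 + 1.5 + 0.5 + 3 + 0.5 + 1.5
= 11 beats


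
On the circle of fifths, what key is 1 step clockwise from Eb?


Each clockwise step on the circle of fifths moves up a perfect 5th
From Eb: Eb → Bb
= Bb


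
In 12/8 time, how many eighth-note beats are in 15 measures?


Time signature 12/8: the bottom number 8 means the eighth note gets one count
The top number 12 means 12 eighth-note beats per measure
Total = 12 × 15 measures
= 180 eighth-note beats


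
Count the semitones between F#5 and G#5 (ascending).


Absolute semitone position = octave×12 + chromatic position
F#5: 5×12 + 6 = 66
G#5: 5×12 + 8 = 68
Difference = 68 - 66 = 2
= 2 semitones


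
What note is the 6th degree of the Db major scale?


Reasoning:
Major scale pattern: W-W-H-W-W-W-H (2-2-1-2-2-2-1 semitones)
Starting from Db:
  Db + 2 semitones → Eb
  Eb + 2 semitones → F
  F + 1 semitone → Gb
  Gb + 2 semitones → Ab
  Ab + 2 semitones → Bb
  Bb + 2 semitones → C
  C + 1 semitone → Db
Scale: Db Eb F Gb Ab Bb C
Degree 6 = Bb


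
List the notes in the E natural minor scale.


Step by step:
Natural minor scale pattern: W-H-W-W-H-W-W (2-1-2-2-1-2-2 semitones)
Starting from E:
  E + 2 semitones → F#
  F# + 1 semitone → G
  G + 2 semitones → A
  A + 2 semitones → B
  B + 1 semitone → C
  C + 2 semitones → D
  D + 2 semitones → E
Scale = E F# G A B C D


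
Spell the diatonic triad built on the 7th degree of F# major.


F# major scale: F# G# A# B C# D# E#
Diatonic triad on degree 7 stacks scale notes 7, 2, 4: E# G# B
E#→G# = 3 semitones; E#→B = 6 semitones → diminished triad
= E# G# B (diminished)


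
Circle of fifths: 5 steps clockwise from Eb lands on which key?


Working:
Each clockwise step on the circle of fifths moves up a perfect 5th
From Eb: Eb → Bb → F → C → G → D
= D


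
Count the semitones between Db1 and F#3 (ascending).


Step by step:
Absolute semitone position = octave×12 + chromatic position
Db1: 1×12 + 1 = 13
F#3: 3×12 + 6 = 42
Difference = 42 - 13 = 29
= 29 semitones


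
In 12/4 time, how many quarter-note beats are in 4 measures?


Let's work it out.
Time signature 12/4: the bottom number 4 means the quarter note gets one count
The top number 12 means 12 quarter-note beats per measure
Total = 12 × 4 measures
= 48 quarter-note beats


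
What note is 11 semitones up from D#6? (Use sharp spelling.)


D#6: chromatic position 3 in octave 6 → absolute = 6×12 + 3 = 75
Transpose up 11: 75 + 11 = 86
86 = 7×12 + 2 → D in octave 7
Result = D7


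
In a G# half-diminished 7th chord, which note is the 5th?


Step by step:
Half-diminished 7th chord = root + minor 3rd + diminished 5th + minor 7th
Seventh chords stack in thirds, so the letter names are G-B-D-F
Root: G#
Minor 3rd above G#: B
Diminished 5th above G#: D
Minor 7th above G#: F#
The 5th = D


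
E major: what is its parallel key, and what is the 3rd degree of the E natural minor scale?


Working:
Parallel keys share the same tonic but differ in mode
E major → parallel is E minor
E natural minor scale: E F# G A B C D
= E minor; 3rd degree = G


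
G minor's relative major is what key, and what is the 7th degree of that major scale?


Let's work it out.
The relative major shares the key signature and is a minor 3rd above the minor tonic
A minor 3rd above G is Bb
→ relative major of G minor is Bb major
Bb major scale: Bb C D Eb F G A
= Bb major; 7th degree = A


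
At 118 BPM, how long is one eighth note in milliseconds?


Reasoning:
One quarter-note beat = 60000 / BPM = 60000 / 118 ms
Eighth note = 1/2 × quarter note
Duration = 1/2 × 60000 / 118 = 30000 / 118
= 254.2 ms


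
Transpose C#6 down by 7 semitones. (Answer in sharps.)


Step by step:
C#6: chromatic position 1 in octave 6 → absolute = 6×12 + 1 = 73
Transpose down 7: 73 - 7 = 66
66 = 5×12 + 6 → F# in octave 5
Result = F#5


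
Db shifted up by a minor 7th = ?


Solution.
minor 7th: 7 letter names, 10 semitones
Letter: D + 6 → C
Pitch: Db + 10 semitones, spelled as a C → Cb
= Cb


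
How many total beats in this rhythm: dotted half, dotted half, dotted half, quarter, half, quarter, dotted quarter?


Beat values:
  dotted half = 3 beats
  dotted half = 3 beats
  dotted half = 3 beats
  quarter = 1 beat
  half = 2 beats
  quarter = 1 beat
  dotted quarter = 1.5 beats
Sum = 3 + 3 + 3 + 1 + 2 + 1 + 1.5
= 14.5 beats


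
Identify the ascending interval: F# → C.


Letter names: F → C spans 5 letter names → a 5th
Semitones: F# → C = 6 half-steps
A 5th of 6 semitones is a diminished 5th
= diminished 5th


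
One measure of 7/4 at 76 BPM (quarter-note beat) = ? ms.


Step by step:
Quarter-note beat duration = 60000 / 76 ms
Beats per measure (7/4) = 7
One measure = 7 × 60000 / 76 = 420000 / 76 ms
= 5526.3 ms


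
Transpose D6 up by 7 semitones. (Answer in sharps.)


Let's work it out.
D6: chromatic position 2 in octave 6 → absolute = 6×12 + 2 = 74
Transpose up 7: 74 + 7 = 81
81 = 6×12 + 9 → A in octave 6
Result = A6


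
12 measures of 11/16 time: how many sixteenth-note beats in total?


Time signature 11/16: the bottom number 16 means the sixteenth note gets one count
The top number 11 means 11 sixteenth-note beats per measure
Total = 11 × 12 measures
= 132 sixteenth-note beats


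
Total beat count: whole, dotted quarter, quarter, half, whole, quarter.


Beat values:
  whole = 4 beats
  dotted quarter = 1.5 beats
  quarter = 1 beat
  half = 2 beats
  whole = 4 beats
  quarter = 1 beat
Sum = 4 + 1.5 + 1 + 2 + 4 + 1
= 13.5 beats


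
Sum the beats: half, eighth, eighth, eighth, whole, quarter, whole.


Reasoning:
Beat values:
  half = 2 beats
  eighth = 0.5 beats
  eighth = 0.5 beats
  eighth = 0.5 beats
  whole = 4 beats
  quarter = 1 beat
  whole = 4 beats
Sum = 2 + 0.5 + 0.5 + 0.5 + 4 + 1 + 4
= 12.5 beats


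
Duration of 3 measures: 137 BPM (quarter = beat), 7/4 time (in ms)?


Solution.
Quarter-note beat duration = 60000 / 137 ms
Beats per measure (7/4) = 7
One measure = 7 × 60000 / 137 = 420000 / 137 ms
3 measures = 3 × 420000 / 137 = 1260000 / 137
= 9197.1 ms


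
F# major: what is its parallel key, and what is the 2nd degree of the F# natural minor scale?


Reasoning:
Parallel keys share the same tonic but differ in mode
F# major → parallel is F# minor
F# natural minor scale: F# G# A B C# D E
= F# minor; 2nd degree = G#


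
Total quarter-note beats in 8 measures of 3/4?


Working:
Time signature 3/4: the bottom number 4 means the quarter note gets one count
The top number 3 means 3 quarter-note beats per measure
Total = 3 × 8 measures
= 24 quarter-note beats


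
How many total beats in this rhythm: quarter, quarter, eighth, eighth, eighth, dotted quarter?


Beat values:
  quarter = 1 beat
  quarter = 1 beat
  eighth = 0.5 beats
  eighth = 0.5 beats
  eighth = 0.5 beats
  dotted quarter = 1.5 beats
Sum = 1 + 1 + 0.5 + 0.5 + 0.5 + 1.5
= 5 beats


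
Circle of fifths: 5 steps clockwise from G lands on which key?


Working:
Each clockwise step on the circle of fifths moves up a perfect 5th
From G: G → D → A → E → B → F#/Gb
= F#/Gb


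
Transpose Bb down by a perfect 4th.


Solution.
perfect 4th: 4 letter names, 5 semitones
Letter: B - 3 → F
Pitch: Bb - 5 semitones, spelled as an F → F
= F


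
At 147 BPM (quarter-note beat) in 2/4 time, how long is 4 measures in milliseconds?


Quarter-note beat duration = 60000 / 147 ms
Beats per measure (2/4) = 2
One measure = 2 × 60000 / 147 = 120000 / 147 ms
4 measures = 4 × 120000 / 147 = 480000 / 147
= 3265.3 ms


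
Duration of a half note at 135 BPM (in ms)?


Reasoning:
One quarter-note beat = 60000 / BPM = 60000 / 135 ms
Half note = 2 × quarter note
Duration = 2 × 60000 / 135 = 120000 / 135
= 888.9 ms


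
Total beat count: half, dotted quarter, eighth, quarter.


Let's work it out.
Beat values:
  half = 2 beats
  dotted quarter = 1.5 beats
  eighth = 0.5 beats
  quarter = 1 beat
Sum = 2 + 1.5 + 0.5 + 1
= 5 beats


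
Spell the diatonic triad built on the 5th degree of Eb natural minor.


Reasoning:
Eb natural minor scale: Eb F Gb Ab Bb Cb Db
Diatonic triad on degree 5 stacks scale notes 5, 7, 2: Bb Db F
Bb→Db = 3 semitones; Bb→F = 7 semitones → minor triad
= Bb Db F (minor)


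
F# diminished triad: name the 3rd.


Working:
Diminished triad = root + minor 3rd (3 semitones) + diminished 5th (6 semitones)
A triad on F# stacks thirds, so the chord tones use letter names F-A-C
Root: F#
Minor 3rd above F#: A
Diminished 5th above F#: C
The 3rd = A


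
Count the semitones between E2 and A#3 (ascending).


Absolute semitone position = octave×12 + chromatic position
E2: 2×12 + 4 = 28
A#3: 3×12 + 10 = 46
Difference = 46 - 28 = 18
= 18 semitones


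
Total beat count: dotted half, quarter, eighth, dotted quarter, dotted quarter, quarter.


Let's work it out.
Beat values:
  dotted half = 3 beats
  quarter = 1 beat
  eighth = 0.5 beats
  dotted quarter = 1.5 beats
  dotted quarter = 1.5 beats
  quarter = 1 beat
Sum = 3 + 1 + 0.5 + 1.5 + 1.5 + 1
= 8.5 beats


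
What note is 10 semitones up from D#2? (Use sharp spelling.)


Let's work it out.
D#2: chromatic position 3 in octave 2 → absolute = 2×12 + 3 = 27
Transpose up 10: 27 + 10 = 37
37 = 3×12 + 1 → C# in octave 3
Result = C#3


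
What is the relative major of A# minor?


The relative major shares the key signature and is a minor 3rd above the minor tonic
A minor 3rd above A# is C#
→ relative major of A# minor is C# major
= C# major


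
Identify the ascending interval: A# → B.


Letter names: A → B spans 2 letter names → a 2nd
Semitones: A# → B = 1 half-step
A 2nd of 1 semitone is a minor 2nd
= minor 2nd


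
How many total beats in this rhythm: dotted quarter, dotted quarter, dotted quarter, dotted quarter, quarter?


Let's work it out.
Beat values:
  dotted quarter = 1.5 beats
  dotted quarter = 1.5 beats
  dotted quarter = 1.5 beats
  dotted quarter = 1.5 beats
  quarter = 1 beat
Sum = 1.5 + 1.5 + 1.5 + 1.5 + 1
= 7 beats


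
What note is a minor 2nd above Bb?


Reasoning:
A 2nd spans 2 letter names, so from B we land on C
A minor 2nd = 1 semitone above Bb
Spell C at that pitch: Cb
= Cb


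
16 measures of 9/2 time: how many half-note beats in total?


Working:
Time signature 9/2: the bottom number 2 means the half note gets one count
The top number 9 means 9 half-note beats per measure
Total = 9 × 16 measures
= 144 half-note beats


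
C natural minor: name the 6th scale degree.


Reasoning:
Natural minor scale pattern: W-H-W-W-H-W-W (2-1-2-2-1-2-2 semitones)
Starting from C:
  C + 2 semitones → D
  D + 1 semitone → Eb
  Eb + 2 semitones → F
  F + 2 semitones → G
  G + 1 semitone → Ab
  Ab + 2 semitones → Bb
  Bb + 2 semitones → C
Scale: C D Eb F G Ab Bb
Degree 6 = Ab


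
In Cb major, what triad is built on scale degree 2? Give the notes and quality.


Working:
Cb major scale: Cb Db Eb Fb Gb Ab Bb
Diatonic triad on degree 2 stacks scale notes 2, 4, 6: Db Fb Ab
Db→Fb = 3 semitones; Db→Ab = 7 semitones → minor triad
= Db Fb Ab (minor)


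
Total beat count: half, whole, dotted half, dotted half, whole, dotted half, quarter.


Let's work it out.
Beat values:
  half = 2 beats
  whole = 4 beats
  dotted half = 3 beats
  dotted half = 3 beats
  whole = 4 beats
  dotted half = 3 beats
  quarter = 1 beat
Sum = 2 + 4 + 3 + 3 + 4 + 3 + 1
= 20 beats


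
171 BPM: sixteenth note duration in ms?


One quarter-note beat = 60000 / BPM = 60000 / 171 ms
Sixteenth note = 1/4 × quarter note
Duration = 1/4 × 60000 / 171 = 15000 / 171
= 87.7 ms


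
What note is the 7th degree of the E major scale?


Step by step:
Major scale pattern: W-W-H-W-W-W-H (2-2-1-2-2-2-1 semitones)
Starting from E:
  E + 2 semitones → F#
  F# + 2 semitones → G#
  G# + 1 semitone → A
  A + 2 semitones → B
  B + 2 semitones → C#
  C# + 2 semitones → D#
  D# + 1 semitone → E
Scale: E F# G# A B C# D#
Degree 7 = D#


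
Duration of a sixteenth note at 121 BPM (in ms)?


One quarter-note beat = 60000 / BPM = 60000 / 121 ms
Sixteenth note = 1/4 × quarter note
Duration = 1/4 × 60000 / 121 = 15000 / 121
= 124.0 ms


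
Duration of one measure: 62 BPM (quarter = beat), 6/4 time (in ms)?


Solution.
Quarter-note beat duration = 60000 / 62 ms
Beats per measure (6/4) = 6
One measure = 6 × 60000 / 62 = 360000 / 62 ms
= 5806.5 ms


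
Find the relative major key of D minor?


The relative major shares the key signature and is a minor 3rd above the minor tonic
A minor 3rd above D is F
→ relative major of D minor is F major
= F major


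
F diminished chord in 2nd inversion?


Root position: F Ab Cb
2nd inversion: move root and 3rd up an octave
Bass note: Cb
Notes (bottom to top) = Cb F Ab


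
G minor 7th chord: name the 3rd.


Solution.
Minor 7th chord = root + minor 3rd + perfect 5th + minor 7th
Seventh chords stack in thirds, so the letter names are G-B-D-F
Root: G
Minor 3rd above G: Bb
Perfect 5th above G: D
Minor 7th above G: F
The 3rd = Bb


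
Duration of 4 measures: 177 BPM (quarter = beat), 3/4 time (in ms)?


Let's work it out.
Quarter-note beat duration = 60000 / 177 ms
Beats per measure (3/4) = 3
One measure = 3 × 60000 / 177 = 180000 / 177 ms
4 measures = 4 × 180000 / 177 = 720000 / 177
= 4067.8 ms


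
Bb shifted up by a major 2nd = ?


Step by step:
major 2nd: 2 letter names, 2 semitones
Letter: B + 1 → C
Pitch: Bb + 2 semitones, spelled as a C → C
= C


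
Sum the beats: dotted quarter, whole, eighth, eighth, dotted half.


Working:
Beat values:
  dotted quarter = 1.5 beats
  whole = 4 beats
  eighth = 0.5 beats
  eighth = 0.5 beats
  dotted half = 3 beats
Sum = 1.5 + 4 + 0.5 + 0.5 + 3
= 9.5 beats


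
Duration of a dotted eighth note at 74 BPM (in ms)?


Solution.
One quarter-note beat = 60000 / BPM = 60000 / 74 ms
Dotted eighth note = 3/4 × quarter note
Duration = 3/4 × 60000 / 74 = 45000 / 74
= 608.1 ms


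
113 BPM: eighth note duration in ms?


Solution.
One quarter-note beat = 60000 / BPM = 60000 / 113 ms
Eighth note = 1/2 × quarter note
Duration = 1/2 × 60000 / 113 = 30000 / 113
= 265.5 ms


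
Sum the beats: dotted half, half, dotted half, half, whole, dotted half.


Let's work it out.
Beat values:
  dotted half = 3 beats
  half = 2 beats
  dotted half = 3 beats
  half = 2 beats
  whole = 4 beats
  dotted half = 3 beats
Sum = 3 + 2 + 3 + 2 + 4 + 3
= 17 beats


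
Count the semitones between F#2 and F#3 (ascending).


Solution.
Absolute semitone position = octave×12 + chromatic position
F#2: 2×12 + 6 = 30
F#3: 3×12 + 6 = 42
Difference = 42 - 30 = 12
= 12 semitones


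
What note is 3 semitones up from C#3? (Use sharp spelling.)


C#3: chromatic position 1 in octave 3 → absolute = 3×12 + 1 = 37
Transpose up 3: 37 + 3 = 40
40 = 3×12 + 4 → E in octave 3
Result = E3


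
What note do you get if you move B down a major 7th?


Solution.
major 7th: 7 letter names, 11 semitones
Letter: B - 6 → C
Pitch: B - 11 semitones, spelled as a C → C
= C


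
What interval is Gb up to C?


Letter names: G → C spans 4 letter names → a 4th
Semitones: Gb → C = 6 half-steps
A 4th of 6 semitones is an augmented 4th
= augmented 4th


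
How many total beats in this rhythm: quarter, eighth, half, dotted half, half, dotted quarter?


Reasoning:
Beat values:
  quarter = 1 beat
  eighth = 0.5 beats
  half = 2 beats
  dotted half = 3 beats
  half = 2 beats
  dotted quarter = 1.5 beats
Sum = 1 + 0.5 + 2 + 3 + 2 + 1.5
= 10 beats


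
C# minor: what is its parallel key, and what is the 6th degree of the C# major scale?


Working:
Parallel keys share the same tonic but differ in mode
C# minor → parallel is C# major
C# major scale: C# D# E# F# G# A# B#
= C# major; 6th degree = A#


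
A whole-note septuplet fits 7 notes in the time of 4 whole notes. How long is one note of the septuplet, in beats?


Septuplet: 7 notes occupy the space of 4 whole notes
Space = 4 × 4 = 16 beats
Each septuplet note = 16 / 7 = 16/7 beats
= 16/7 beats


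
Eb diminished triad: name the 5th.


Step by step:
Diminished triad = root + minor 3rd (3 semitones) + diminished 5th (6 semitones)
A triad on Eb stacks thirds, so the chord tones use letter names E-G-B
Root: Eb
Minor 3rd above Eb: Gb
Diminished 5th above Eb: Bbb
The 5th = Bbb


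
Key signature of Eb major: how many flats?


Flat major keys: C(0), F(1), Bb(2), Eb(3), Ab(4), Db(5), Gb(6), Cb(7)
Eb major has 3 flats
Order of flats: Bb Eb Ab Db Gb Cb Fb → first 3: Bb, Eb, Ab
= 3 flats


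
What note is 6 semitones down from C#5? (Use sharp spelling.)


Let's work it out.
C#5: chromatic position 1 in octave 5 → absolute = 5×12 + 1 = 61
Transpose down 6: 61 - 6 = 55
55 = 4×12 + 7 → G in octave 4
Result = G4


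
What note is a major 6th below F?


A 6th spans 6 letter names, so from F we land on A
A major 6th = 9 semitones below F
Spell A at that pitch: Ab
= Ab


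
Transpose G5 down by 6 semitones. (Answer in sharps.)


G5: chromatic position 7 in octave 5 → absolute = 5×12 + 7 = 67
Transpose down 6: 67 - 6 = 61
61 = 5×12 + 1 → C# in octave 5
Result = C#5


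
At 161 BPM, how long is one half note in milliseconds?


Step by step:
One quarter-note beat = 60000 / BPM = 60000 / 161 ms
Half note = 2 × quarter note
Duration = 2 × 60000 / 161 = 120000 / 161
= 745.3 ms


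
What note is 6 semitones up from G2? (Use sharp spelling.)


Solution.
G2: chromatic position 7 in octave 2 → absolute = 2×12 + 7 = 31
Transpose up 6: 31 + 6 = 37
37 = 3×12 + 1 → C# in octave 3
Result = C#3


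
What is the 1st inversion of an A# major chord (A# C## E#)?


Working:
Root position: A# C## E#
1st inversion: move root up an octave
Bass note: C##
Notes (bottom to top) = C## E# A#


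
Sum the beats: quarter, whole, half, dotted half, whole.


Beat values:
  quarter = 1 beat
  whole = 4 beats
  half = 2 beats
  dotted half = 3 beats
  whole = 4 beats
Sum = 1 + 4 + 2 + 3 + 4
= 14 beats


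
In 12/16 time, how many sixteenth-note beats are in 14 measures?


Time signature 12/16: the bottom number 16 means the sixteenth note gets one count
The top number 12 means 12 sixteenth-note beats per measure
Total = 12 × 14 measures
= 168 sixteenth-note beats


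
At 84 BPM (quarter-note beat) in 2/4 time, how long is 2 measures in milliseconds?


Working:
Quarter-note beat duration = 60000 / 84 ms
Beats per measure (2/4) = 2
One measure = 2 × 60000 / 84 = 120000 / 84 ms
2 measures = 2 × 120000 / 84 = 240000 / 84
= 2857.1 ms


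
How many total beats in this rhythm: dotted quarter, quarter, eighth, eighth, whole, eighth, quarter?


Working:
Beat values:
  dotted quarter = 1.5 beats
  quarter = 1 beat
  eighth = 0.5 beats
  eighth = 0.5 beats
  whole = 4 beats
  eighth = 0.5 beats
  quarter = 1 beat
Sum = 1.5 + 1 + 0.5 + 0.5 + 4 + 0.5 + 1
= 9 beats


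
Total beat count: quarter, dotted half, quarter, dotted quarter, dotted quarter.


Solution.
Beat values:
  quarter = 1 beat
  dotted half = 3 beats
  quarter = 1 beat
  dotted quarter = 1.5 beats
  dotted quarter = 1.5 beats
Sum = 1 + 3 + 1 + 1.5 + 1.5
= 8 beats


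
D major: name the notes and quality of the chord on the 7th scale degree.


Solution.
D major scale: D E F# G A B C#
Diatonic triad on degree 7 stacks scale notes 7, 2, 4: C# E G
C#→E = 3 semitones; C#→G = 6 semitones → diminished triad
= C# E G (diminished)


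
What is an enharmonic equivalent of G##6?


Let's work it out.
Enharmonic notes sound the same pitch but are spelled with different letter names
G## and A name the same pitch class
= A6


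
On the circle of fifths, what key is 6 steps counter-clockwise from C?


Each counter-clockwise step moves down a perfect 5th (= up a perfect 4th)
From C: C → F → Bb → Eb → Ab → Db → F#/Gb
= F#/Gb


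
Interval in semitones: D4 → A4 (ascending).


Solution.
Absolute semitone position = octave×12 + chromatic position
D4: 4×12 + 2 = 50
A4: 4×12 + 9 = 57
Difference = 57 - 50 = 7
= 7 semitones


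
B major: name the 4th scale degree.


Step by step:
Major scale pattern: W-W-H-W-W-W-H (2-2-1-2-2-2-1 semitones)
Starting from B:
  B + 2 semitones → C#
  C# + 2 semitones → D#
  D# + 1 semitone → E
  E + 2 semitones → F#
  F# + 2 semitones → G#
  G# + 2 semitones → A#
  A# + 1 semitone → B
Scale: B C# D# E F# G# A#
Degree 4 = E


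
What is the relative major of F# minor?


Step by step:
The relative major shares the key signature and is a minor 3rd above the minor tonic
A minor 3rd above F# is A
→ relative major of F# minor is A major
= A major


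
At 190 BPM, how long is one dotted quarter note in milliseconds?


Reasoning:
One quarter-note beat = 60000 / BPM = 60000 / 190 ms
Dotted quarter note = 3/2 × quarter note
Duration = 3/2 × 60000 / 190 = 90000 / 190
= 473.7 ms


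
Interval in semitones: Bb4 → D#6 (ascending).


Absolute semitone position = octave×12 + chromatic position
Bb4: 4×12 + 10 = 58
D#6: 6×12 + 3 = 75
Difference = 75 - 58 = 17
= 17 semitones


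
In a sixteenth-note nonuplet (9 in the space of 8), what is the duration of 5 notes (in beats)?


Working:
Nonuplet: 9 notes occupy the space of 8 sixteenth notes
Space = 8 × 1/4 = 2 beats
Each nonuplet note = 2 / 9 = 2/9 beats
5 notes = 5 × 2/9 = 10/9
= 10/9 beats


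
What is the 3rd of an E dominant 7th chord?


Reasoning:
Dominant 7th chord = root + major 3rd + perfect 5th + minor 7th
Seventh chords stack in thirds, so the letter names are E-G-B-D
Root: E
Major 3rd above E: G#
Perfect 5th above E: B
Minor 7th above E: D
The 3rd = G#


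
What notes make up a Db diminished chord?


Solution.
Diminished triad = root + minor 3rd (3 semitones) + diminished 5th (6 semitones)
A triad on Db stacks thirds, so the chord tones use letter names D-F-A
Root: Db
Minor 3rd above Db: Fb
Diminished 5th above Db: Abb
Chord = Db Fb Abb


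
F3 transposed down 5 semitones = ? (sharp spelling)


F3: chromatic position 5 in octave 3 → absolute = 3×12 + 5 = 41
Transpose down 5: 41 - 5 = 36
36 = 3×12 + 0 → C in octave 3
Result = C3


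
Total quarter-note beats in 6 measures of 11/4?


Time signature 11/4: the bottom number 4 means the quarter note gets one count
The top number 11 means 11 quarter-note beats per measure
Total = 11 × 6 measures
= 66 quarter-note beats


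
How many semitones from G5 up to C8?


Solution.
Absolute semitone position = octave×12 + chromatic position
G5: 5×12 + 7 = 67
C8: 8×12 + 0 = 96
Difference = 96 - 67 = 29
= 29 semitones


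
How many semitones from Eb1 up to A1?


Let's work it out.
Absolute semitone position = octave×12 + chromatic position
Eb1: 1×12 + 3 = 15
A1: 1×12 + 9 = 21
Difference = 21 - 15 = 6
= 6 semitones


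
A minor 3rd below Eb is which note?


Let's work it out.
A 3rd spans 3 letter names, so from E we land on C
A minor 3rd = 3 semitones below Eb
Spell C at that pitch: C
= C


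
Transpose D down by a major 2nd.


Step by step:
major 2nd: 2 letter names, 2 semitones
Letter: D - 1 → C
Pitch: D - 2 semitones, spelled as a C → C
= C


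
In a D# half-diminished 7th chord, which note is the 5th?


Reasoning:
Half-diminished 7th chord = root + minor 3rd + diminished 5th + minor 7th
Seventh chords stack in thirds, so the letter names are D-F-A-C
Root: D#
Minor 3rd above D#: F#
Diminished 5th above D#: A
Minor 7th above D#: C#
The 5th = A


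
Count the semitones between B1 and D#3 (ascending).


Absolute semitone position = octave×12 + chromatic position
B1: 1×12 + 11 = 23
D#3: 3×12 + 3 = 39
Difference = 39 - 23 = 16
= 16 semitones


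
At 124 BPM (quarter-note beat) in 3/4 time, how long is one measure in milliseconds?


Step by step:
Quarter-note beat duration = 60000 / 124 ms
Beats per measure (3/4) = 3
One measure = 3 × 60000 / 124 = 180000 / 124 ms
= 1451.6 ms


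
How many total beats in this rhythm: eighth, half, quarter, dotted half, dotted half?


Reasoning:
Beat values:
  eighth = 0.5 beats
  half = 2 beats
  quarter = 1 beat
  dotted half = 3 beats
  dotted half = 3 beats
Sum = 0.5 + 2 + 1 + 3 + 3
= 9.5 beats


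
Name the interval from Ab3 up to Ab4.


Solution.
Letter names: A → A spans 8 letter names → an octave
Semitones: Ab3 → Ab4 = 12 half-steps
An octave of 12 semitones is a perfect octave
= perfect octave


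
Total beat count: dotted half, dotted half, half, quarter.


Beat values:
  dotted half = 3 beats
  dotted half = 3 beats
  half = 2 beats
  quarter = 1 beat
Sum = 3 + 3 + 2 + 1
= 9 beats


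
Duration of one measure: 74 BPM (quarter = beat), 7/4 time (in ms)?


Solution.
Quarter-note beat duration = 60000 / 74 ms
Beats per measure (7/4) = 7
One measure = 7 × 60000 / 74 = 420000 / 74 ms
= 5675.7 ms


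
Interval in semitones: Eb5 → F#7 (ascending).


Absolute semitone position = octave×12 + chromatic position
Eb5: 5×12 + 3 = 63
F#7: 7×12 + 6 = 90
Difference = 90 - 63 = 27
= 27 semitones


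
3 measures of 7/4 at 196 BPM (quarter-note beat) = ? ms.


Quarter-note beat duration = 60000 / 196 ms
Beats per measure (7/4) = 7
One measure = 7 × 60000 / 196 = 420000 / 196 ms
3 measures = 3 × 420000 / 196 = 1260000 / 196
= 6428.6 ms


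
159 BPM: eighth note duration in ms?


One quarter-note beat = 60000 / BPM = 60000 / 159 ms
Eighth note = 1/2 × quarter note
Duration = 1/2 × 60000 / 159 = 30000 / 159
= 188.7 ms


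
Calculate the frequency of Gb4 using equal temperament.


Working:
f = 440 × 2^(n/12) where n = semitones from A4
Gb4: -3 semitones from A4
f = 440 × 2^(-3/12)
f = 369.99 Hz


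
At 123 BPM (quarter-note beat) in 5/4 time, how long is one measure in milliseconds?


Quarter-note beat duration = 60000 / 123 ms
Beats per measure (5/4) = 5
One measure = 5 × 60000 / 123 = 300000 / 123 ms
= 2439.0 ms


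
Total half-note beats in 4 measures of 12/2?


Working:
Time signature 12/2: the bottom number 2 means the half note gets one count
The top number 12 means 12 half-note beats per measure
Total = 12 × 4 measures
= 48 half-note beats


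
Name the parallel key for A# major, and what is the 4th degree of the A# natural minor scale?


Solution.
Parallel keys share the same tonic but differ in mode
A# major → parallel is A# minor
A# natural minor scale: A# B# C# D# E# F# G#
= A# minor; 4th degree = D#


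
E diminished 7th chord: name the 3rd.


Working:
Diminished 7th chord = root + minor 3rd + diminished 5th + diminished 7th
Seventh chords stack in thirds, so the letter names are E-G-B-D
Root: E
Minor 3rd above E: G
Diminished 5th above E: Bb
Diminished 7th above E: Db
The 3rd = G


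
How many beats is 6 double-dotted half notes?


Step by step:
Base half note = 2 beats
Dot 1 adds half the previous value: +1
Dot 2 adds half the previous value: +1/2
One double-dotted half = 2 + 1 + 1/2 = 7/2
6 of them = 6 × 7/2 = 21
= 21 beats


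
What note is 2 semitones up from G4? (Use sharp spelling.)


G4: chromatic position 7 in octave 4 → absolute = 4×12 + 7 = 55
Transpose up 2: 55 + 2 = 57
57 = 4×12 + 9 → A in octave 4
Result = A4


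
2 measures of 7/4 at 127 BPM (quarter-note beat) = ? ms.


Let's work it out.
Quarter-note beat duration = 60000 / 127 ms
Beats per measure (7/4) = 7
One measure = 7 × 60000 / 127 = 420000 / 127 ms
2 measures = 2 × 420000 / 127 = 840000 / 127
= 6614.2 ms


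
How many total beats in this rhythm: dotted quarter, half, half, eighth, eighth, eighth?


Working:
Beat values:
  dotted quarter = 1.5 beats
  half = 2 beats
  half = 2 beats
  eighth = 0.5 beats
  eighth = 0.5 beats
  eighth = 0.5 beats
Sum = 1.5 + 2 + 2 + 0.5 + 0.5 + 0.5
= 7 beats


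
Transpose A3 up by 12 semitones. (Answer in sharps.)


Solution.
A3: chromatic position 9 in octave 3 → absolute = 3×12 + 9 = 45
Transpose up 12: 45 + 12 = 57
57 = 4×12 + 9 → A in octave 4
Result = A4


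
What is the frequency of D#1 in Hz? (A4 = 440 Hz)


Reasoning:
f = 440 × 2^(n/12) where n = semitones from A4
D#1: -42 semitones from A4
f = 440 × 2^(-42/12)
f = 38.89 Hz


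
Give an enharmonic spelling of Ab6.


Solution.
Enharmonic notes sound the same pitch but are spelled with different letter names
Ab and G# name the same pitch class
= G#6


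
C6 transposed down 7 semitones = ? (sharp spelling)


C6: chromatic position 0 in octave 6 → absolute = 6×12 + 0 = 72
Transpose down 7: 72 - 7 = 65
65 = 5×12 + 5 → F in octave 5
Result = F5


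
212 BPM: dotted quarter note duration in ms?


Working:
One quarter-note beat = 60000 / BPM = 60000 / 212 ms
Dotted quarter note = 3/2 × quarter note
Duration = 3/2 × 60000 / 212 = 90000 / 212
= 424.5 ms


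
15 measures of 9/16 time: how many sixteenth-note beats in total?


Step by step:
Time signature 9/16: the bottom number 16 means the sixteenth note gets one count
The top number 9 means 9 sixteenth-note beats per measure
Total = 9 × 15 measures
= 135 sixteenth-note beats


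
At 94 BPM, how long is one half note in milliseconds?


One quarter-note beat = 60000 / BPM = 60000 / 94 ms
Half note = 2 × quarter note
Duration = 2 × 60000 / 94 = 120000 / 94
= 1276.6 ms


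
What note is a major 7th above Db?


Reasoning:
A 7th spans 7 letter names, so from D we land on C
A major 7th = 11 semitones above Db
Spell C at that pitch: C
= C


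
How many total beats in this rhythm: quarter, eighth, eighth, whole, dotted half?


Beat values:
  quarter = 1 beat
  eighth = 0.5 beats
  eighth = 0.5 beats
  whole = 4 beats
  dotted half = 3 beats
Sum = 1 + 0.5 + 0.5 + 4 + 3
= 9 beats


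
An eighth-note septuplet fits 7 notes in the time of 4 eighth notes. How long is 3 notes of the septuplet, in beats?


Step by step:
Septuplet: 7 notes occupy the space of 4 eighth notes
Space = 4 × 1/2 = 2 beats
Each septuplet note = 2 / 7 = 2/7 beats
3 notes = 3 × 2/7 = 6/7
= 6/7 beats


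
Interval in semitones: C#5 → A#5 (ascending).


Step by step:
Absolute semitone position = octave×12 + chromatic position
C#5: 5×12 + 1 = 61
A#5: 5×12 + 10 = 70
Difference = 70 - 61 = 9
= 9 semitones


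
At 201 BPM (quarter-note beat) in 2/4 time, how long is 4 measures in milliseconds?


Quarter-note beat duration = 60000 / 201 ms
Beats per measure (2/4) = 2
One measure = 2 × 60000 / 201 = 120000 / 201 ms
4 measures = 4 × 120000 / 201 = 480000 / 201
= 2388.1 ms


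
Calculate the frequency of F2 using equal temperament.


f = 440 × 2^(n/12) where n = semitones from A4
F2: -28 semitones from A4
f = 440 × 2^(-28/12)
f = 87.31 Hz


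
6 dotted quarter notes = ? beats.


Solution.
Base quarter note = 1 beat
Dot 1 adds half the previous value: +1/2
One dotted quarter = 1 + 1/2 = 3/2
6 of them = 6 × 3/2 = 9
= 9 beats


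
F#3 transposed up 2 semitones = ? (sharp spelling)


F#3: chromatic position 6 in octave 3 → absolute = 3×12 + 6 = 42
Transpose up 2: 42 + 2 = 44
44 = 3×12 + 8 → G# in octave 3
Result = G#3


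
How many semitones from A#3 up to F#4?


Absolute semitone position = octave×12 + chromatic position
A#3: 3×12 + 10 = 46
F#4: 4×12 + 6 = 54
Difference = 54 - 46 = 8
= 8 semitones


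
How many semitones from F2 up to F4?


Solution.
Absolute semitone position = octave×12 + chromatic position
F2: 2×12 + 5 = 29
F4: 4×12 + 5 = 53
Difference = 53 - 29 = 24
= 24 semitones


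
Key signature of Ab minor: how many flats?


Step by step:
Flat minor keys: A(0), D(1), G(2), C(3), F(4), Bb(5), Eb(6), Ab(7)
Ab minor has 7 flats
Order of flats: Bb Eb Ab Db Gb Cb Fb → first 7: Bb, Eb, Ab, Db, Gb, Cb, Fb
= 7 flats


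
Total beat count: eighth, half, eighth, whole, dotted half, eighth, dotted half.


Let's work it out.
Beat values:
  eighth = 0.5 beats
  half = 2 beats
  eighth = 0.5 beats
  whole = 4 beats
  dotted half = 3 beats
  eighth = 0.5 beats
  dotted half = 3 beats
Sum = 0.5 + 2 + 0.5 + 4 + 3 + 0.5 + 3
= 13.5 beats


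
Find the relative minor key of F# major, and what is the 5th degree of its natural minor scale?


Reasoning:
The relative minor shares the major's key signature and starts on its 6th degree
6th degree = a major 6th above the tonic; a major 6th above F# is D#
→ relative minor of F# major is D# minor
D# natural minor scale: D# E# F# G# A# B C#
= D# minor; 5th degree = A#


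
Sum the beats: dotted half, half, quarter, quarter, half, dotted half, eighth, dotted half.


Solution.
Beat values:
  dotted half = 3 beats
  half = 2 beats
  quarter = 1 beat
  quarter = 1 beat
  half = 2 beats
  dotted half = 3 beats
  eighth = 0.5 beats
  dotted half = 3 beats
Sum = 3 + 2 + 1 + 1 + 2 + 3 + 0.5 + 3
= 15.5 beats


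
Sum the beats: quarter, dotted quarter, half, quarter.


Working:
Beat values:
  quarter = 1 beat
  dotted quarter = 1.5 beats
  half = 2 beats
  quarter = 1 beat
Sum = 1 + 1.5 + 2 + 1
= 5.5 beats
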